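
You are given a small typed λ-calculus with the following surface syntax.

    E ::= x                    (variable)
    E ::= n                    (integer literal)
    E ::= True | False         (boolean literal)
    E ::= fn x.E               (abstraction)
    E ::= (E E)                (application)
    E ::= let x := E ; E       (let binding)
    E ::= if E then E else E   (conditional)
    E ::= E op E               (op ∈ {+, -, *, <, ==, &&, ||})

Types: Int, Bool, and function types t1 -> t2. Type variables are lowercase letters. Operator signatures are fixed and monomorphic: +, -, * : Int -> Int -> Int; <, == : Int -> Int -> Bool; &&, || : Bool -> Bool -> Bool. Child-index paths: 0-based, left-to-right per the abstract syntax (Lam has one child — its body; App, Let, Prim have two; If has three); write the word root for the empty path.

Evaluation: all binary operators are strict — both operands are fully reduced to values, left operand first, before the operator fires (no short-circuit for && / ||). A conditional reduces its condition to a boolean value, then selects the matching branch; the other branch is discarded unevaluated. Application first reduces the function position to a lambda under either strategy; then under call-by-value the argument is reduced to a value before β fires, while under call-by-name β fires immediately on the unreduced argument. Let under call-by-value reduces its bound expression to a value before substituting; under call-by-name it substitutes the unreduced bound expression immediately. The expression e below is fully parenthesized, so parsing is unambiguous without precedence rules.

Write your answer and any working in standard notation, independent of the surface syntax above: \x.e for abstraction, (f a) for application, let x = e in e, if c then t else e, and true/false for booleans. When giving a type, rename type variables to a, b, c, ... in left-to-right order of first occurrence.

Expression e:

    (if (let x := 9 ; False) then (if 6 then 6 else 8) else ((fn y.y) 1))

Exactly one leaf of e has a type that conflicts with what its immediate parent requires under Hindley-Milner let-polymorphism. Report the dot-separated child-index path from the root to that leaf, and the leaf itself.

Answer: 1.0 : 6

Derivation:
let x : Int
  unify Bool ~ Bool
  unify Int ~ Bool
  FAIL: mismatch Int ~ Bool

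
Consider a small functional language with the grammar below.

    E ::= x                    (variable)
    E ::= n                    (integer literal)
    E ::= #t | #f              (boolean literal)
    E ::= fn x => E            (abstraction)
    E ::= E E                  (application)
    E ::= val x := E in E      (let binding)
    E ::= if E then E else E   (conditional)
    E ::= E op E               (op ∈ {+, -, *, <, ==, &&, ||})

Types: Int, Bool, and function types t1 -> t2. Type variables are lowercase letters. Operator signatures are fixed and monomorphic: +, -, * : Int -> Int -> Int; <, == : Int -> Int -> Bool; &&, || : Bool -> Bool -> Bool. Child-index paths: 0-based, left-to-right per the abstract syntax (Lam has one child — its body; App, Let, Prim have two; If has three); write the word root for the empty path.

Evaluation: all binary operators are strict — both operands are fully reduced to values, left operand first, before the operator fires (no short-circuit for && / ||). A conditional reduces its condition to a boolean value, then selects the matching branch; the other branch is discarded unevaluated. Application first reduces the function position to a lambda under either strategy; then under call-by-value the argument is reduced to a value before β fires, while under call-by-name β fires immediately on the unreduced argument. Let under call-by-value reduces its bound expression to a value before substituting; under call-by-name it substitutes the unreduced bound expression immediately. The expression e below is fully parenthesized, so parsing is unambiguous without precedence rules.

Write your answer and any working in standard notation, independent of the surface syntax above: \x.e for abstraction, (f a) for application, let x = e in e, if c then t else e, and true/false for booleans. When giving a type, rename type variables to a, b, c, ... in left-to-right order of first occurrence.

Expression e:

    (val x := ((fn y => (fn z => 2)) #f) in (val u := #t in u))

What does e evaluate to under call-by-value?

Answer: true

Derivation:
step 0: (let x = ((\y.(\z.2)) false) in (let u = true in u))
step 1: [beta@0] (let x = (\z.2) in (let u = true in u))
step 2: [let@root] (let u = true in u)
step 3: [let@root] true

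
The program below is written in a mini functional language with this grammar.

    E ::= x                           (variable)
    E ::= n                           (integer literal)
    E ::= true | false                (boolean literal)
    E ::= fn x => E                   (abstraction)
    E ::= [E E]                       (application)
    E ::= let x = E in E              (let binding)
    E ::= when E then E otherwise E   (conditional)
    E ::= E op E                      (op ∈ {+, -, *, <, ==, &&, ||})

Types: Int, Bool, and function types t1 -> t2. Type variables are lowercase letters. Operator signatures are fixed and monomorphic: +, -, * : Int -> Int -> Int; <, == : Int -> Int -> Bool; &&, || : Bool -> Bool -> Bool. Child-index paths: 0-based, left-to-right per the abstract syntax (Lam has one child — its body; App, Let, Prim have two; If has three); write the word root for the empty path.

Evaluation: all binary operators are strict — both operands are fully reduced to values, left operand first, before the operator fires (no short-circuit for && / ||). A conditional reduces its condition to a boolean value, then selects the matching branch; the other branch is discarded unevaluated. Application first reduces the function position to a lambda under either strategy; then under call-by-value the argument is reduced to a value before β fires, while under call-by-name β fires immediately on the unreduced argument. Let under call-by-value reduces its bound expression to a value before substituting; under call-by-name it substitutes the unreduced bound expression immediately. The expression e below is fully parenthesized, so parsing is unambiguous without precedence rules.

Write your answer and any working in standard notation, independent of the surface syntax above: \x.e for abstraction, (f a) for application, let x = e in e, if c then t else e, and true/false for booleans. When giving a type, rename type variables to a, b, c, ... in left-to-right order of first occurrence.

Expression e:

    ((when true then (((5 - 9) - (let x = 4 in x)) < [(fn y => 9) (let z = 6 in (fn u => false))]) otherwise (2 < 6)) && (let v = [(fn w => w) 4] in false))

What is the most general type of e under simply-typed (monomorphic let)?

Derivation:
  unify Bool ~ Bool
  unify Int ~ Int
  unify Int ~ Int
  unify Int ~ Int
let x : Int
x : Int
  unify Int ~ Int
  unify Int ~ Int
\y._ : a -> Int
let z : Int
\u._ : b -> Bool
  unify a -> Int ~ (b -> Bool) -> c
  unify a ~ b -> Bool
  unify Int ~ c
_ _ : Int
  unify Int ~ Int
  unify Int ~ Int
  unify Int ~ Int
  unify Bool ~ Bool
  unify Bool ~ Bool
w : d
\w._ : d -> d
  unify d -> d ~ Int -> e
  unify d ~ Int
  unify Int ~ e
_ _ : Int
let v : Int
  unify Bool ~ Bool

Answer: Bool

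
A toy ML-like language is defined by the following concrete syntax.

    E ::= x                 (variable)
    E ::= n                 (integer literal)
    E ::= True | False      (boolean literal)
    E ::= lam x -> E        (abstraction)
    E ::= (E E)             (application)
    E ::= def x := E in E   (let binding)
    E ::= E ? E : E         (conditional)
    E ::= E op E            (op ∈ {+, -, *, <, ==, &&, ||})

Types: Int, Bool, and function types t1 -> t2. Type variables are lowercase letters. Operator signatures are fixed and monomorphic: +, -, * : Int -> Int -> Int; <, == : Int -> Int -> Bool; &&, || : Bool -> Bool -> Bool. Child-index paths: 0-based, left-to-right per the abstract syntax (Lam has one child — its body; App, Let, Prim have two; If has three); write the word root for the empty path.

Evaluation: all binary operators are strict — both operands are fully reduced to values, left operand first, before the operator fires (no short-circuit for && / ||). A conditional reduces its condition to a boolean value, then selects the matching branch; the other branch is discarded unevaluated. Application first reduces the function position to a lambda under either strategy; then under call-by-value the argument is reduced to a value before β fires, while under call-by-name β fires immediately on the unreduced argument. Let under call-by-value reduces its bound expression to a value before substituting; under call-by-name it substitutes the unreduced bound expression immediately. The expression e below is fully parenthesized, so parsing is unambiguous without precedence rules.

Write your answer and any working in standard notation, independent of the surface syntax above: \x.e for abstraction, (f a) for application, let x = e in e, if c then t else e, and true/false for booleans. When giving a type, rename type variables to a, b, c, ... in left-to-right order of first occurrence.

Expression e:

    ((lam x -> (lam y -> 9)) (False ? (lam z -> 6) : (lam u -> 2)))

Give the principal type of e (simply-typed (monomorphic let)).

Answer: a -> Int

Working:
\y._ : b -> Int
\x._ : a -> b -> Int
  unify Bool ~ Bool
\z._ : c -> Int
\u._ : d -> Int
  unify c -> Int ~ d -> Int
  unify c ~ d
  unify Int ~ Int
  unify a -> b -> Int ~ (d -> Int) -> e
  unify a ~ d -> Int
  unify b -> Int ~ e
_ _ : b -> Int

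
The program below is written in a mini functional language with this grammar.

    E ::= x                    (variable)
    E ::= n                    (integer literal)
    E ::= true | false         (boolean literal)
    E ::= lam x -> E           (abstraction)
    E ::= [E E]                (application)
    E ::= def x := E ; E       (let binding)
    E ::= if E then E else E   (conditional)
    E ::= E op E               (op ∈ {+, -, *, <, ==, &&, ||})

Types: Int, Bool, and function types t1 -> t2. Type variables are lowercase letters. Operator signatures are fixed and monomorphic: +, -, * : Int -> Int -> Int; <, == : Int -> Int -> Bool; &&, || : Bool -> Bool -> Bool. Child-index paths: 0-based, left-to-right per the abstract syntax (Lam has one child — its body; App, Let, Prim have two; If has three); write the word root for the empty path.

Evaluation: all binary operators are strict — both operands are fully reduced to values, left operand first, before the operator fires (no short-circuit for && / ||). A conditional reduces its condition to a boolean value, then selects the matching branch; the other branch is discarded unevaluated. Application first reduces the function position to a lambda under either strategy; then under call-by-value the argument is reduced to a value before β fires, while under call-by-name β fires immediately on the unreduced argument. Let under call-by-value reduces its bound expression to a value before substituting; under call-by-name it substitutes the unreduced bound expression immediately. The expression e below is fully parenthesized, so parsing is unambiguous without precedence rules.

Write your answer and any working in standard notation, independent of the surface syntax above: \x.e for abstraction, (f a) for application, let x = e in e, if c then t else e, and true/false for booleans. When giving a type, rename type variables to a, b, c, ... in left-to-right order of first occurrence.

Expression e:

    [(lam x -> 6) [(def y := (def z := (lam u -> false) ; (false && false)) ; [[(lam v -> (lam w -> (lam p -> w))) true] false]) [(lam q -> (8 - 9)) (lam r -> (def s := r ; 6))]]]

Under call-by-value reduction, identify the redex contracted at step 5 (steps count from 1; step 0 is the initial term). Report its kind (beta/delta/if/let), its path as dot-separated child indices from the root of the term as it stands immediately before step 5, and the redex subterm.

Answer: beta at 1.0 : ((\w.(\p.w)) false)

Working:
step 0: ((\x.6) ((let y = (let z = (\u.false) in (false && false)) in (((\v.(\w.(\p.w))) true) false)) ((\q.(8 - 9)) (\r.(let s = r in 6)))))
step 1: [let@1.0.0] ((\x.6) ((let y = (false && false) in (((\v.(\w.(\p.w))) true) false)) ((\q.(8 - 9)) (\r.(let s = r in 6)))))
step 2: [delta@1.0.0] ((\x.6) ((let y = false in (((\v.(\w.(\p.w))) true) false)) ((\q.(8 - 9)) (\r.(let s = r in 6)))))
step 3: [let@1.0] ((\x.6) ((((\v.(\w.(\p.w))) true) false) ((\q.(8 - 9)) (\r.(let s = r in 6)))))
step 4: [beta@1.0.0] ((\x.6) (((\w.(\p.w)) false) ((\q.(8 - 9)) (\r.(let s = r in 6)))))
step 5: [beta@1.0] ((\x.6) ((\p.false) ((\q.(8 - 9)) (\r.(let s = r in 6)))))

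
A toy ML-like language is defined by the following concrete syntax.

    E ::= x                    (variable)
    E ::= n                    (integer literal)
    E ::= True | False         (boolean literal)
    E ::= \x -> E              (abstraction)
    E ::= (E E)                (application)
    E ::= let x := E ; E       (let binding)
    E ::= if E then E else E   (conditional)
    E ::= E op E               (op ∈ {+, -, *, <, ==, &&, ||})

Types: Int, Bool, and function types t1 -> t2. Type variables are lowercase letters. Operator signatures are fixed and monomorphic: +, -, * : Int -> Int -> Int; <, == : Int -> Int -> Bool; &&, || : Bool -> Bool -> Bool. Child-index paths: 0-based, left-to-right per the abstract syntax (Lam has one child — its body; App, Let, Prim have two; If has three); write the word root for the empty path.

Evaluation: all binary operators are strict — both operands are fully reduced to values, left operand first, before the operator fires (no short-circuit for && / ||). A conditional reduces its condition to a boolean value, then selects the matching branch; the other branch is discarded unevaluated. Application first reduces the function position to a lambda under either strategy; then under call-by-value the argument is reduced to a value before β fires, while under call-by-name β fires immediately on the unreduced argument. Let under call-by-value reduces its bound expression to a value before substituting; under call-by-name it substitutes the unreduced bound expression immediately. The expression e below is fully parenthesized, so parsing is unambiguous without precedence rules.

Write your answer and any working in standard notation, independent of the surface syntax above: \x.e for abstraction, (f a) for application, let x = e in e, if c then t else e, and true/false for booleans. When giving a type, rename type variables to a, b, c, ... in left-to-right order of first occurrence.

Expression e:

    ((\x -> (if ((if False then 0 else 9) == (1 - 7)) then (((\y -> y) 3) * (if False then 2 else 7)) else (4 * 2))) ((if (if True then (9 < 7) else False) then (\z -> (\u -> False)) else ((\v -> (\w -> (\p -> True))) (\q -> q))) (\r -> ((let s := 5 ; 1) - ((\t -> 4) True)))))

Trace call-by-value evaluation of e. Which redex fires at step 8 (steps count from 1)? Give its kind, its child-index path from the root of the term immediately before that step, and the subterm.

Answer: delta at 0.1 : (1 - 7)

Trace:
step 0: ((\x.(if ((if false then 0 else 9) == (1 - 7)) then (((\y.y) 3) * (if false then 2 else 7)) else (4 * 2))) ((if (if true then (9 < 7) else false) then (\z.(\u.false)) else ((\v.(\w.(\p.true))) (\q.q))) (\r.((let s = 5 in 1) - ((\t.4) true)))))
step 1: [if@1.0.0] ((\x.(if ((if false then 0 else 9) == (1 - 7)) then (((\y.y) 3) * (if false then 2 else 7)) else (4 * 2))) ((if (9 < 7) then (\z.(\u.false)) else ((\v.(\w.(\p.true))) (\q.q))) (\r.((let s = 5 in 1) - ((\t.4) true)))))
step 2: [delta@1.0.0] ((\x.(if ((if false then 0 else 9) == (1 - 7)) then (((\y.y) 3) * (if false then 2 else 7)) else (4 * 2))) ((if false then (\z.(\u.false)) else ((\v.(\w.(\p.true))) (\q.q))) (\r.((let s = 5 in 1) - ((\t.4) true)))))
step 3: [if@1.0] ((\x.(if ((if false then 0 else 9) == (1 - 7)) then (((\y.y) 3) * (if false then 2 else 7)) else (4 * 2))) (((\v.(\w.(\p.true))) (\q.q)) (\r.((let s = 5 in 1) - ((\t.4) true)))))
step 4: [beta@1.0] ((\x.(if ((if false then 0 else 9) == (1 - 7)) then (((\y.y) 3) * (if false then 2 else 7)) else (4 * 2))) ((\w.(\p.true)) (\r.((let s = 5 in 1) - ((\t.4) true)))))
step 5: [beta@1] ((\x.(if ((if false then 0 else 9) == (1 - 7)) then (((\y.y) 3) * (if false then 2 else 7)) else (4 * 2))) (\p.true))
step 6: [beta@root] (if ((if false then 0 else 9) == (1 - 7)) then (((\y.y) 3) * (if false then 2 else 7)) else (4 * 2))
step 7: [if@0.0] (if (9 == (1 - 7)) then (((\y.y) 3) * (if false then 2 else 7)) else (4 * 2))
step 8: [delta@0.1] (if (9 == -6) then (((\y.y) 3) * (if false then 2 else 7)) else (4 * 2))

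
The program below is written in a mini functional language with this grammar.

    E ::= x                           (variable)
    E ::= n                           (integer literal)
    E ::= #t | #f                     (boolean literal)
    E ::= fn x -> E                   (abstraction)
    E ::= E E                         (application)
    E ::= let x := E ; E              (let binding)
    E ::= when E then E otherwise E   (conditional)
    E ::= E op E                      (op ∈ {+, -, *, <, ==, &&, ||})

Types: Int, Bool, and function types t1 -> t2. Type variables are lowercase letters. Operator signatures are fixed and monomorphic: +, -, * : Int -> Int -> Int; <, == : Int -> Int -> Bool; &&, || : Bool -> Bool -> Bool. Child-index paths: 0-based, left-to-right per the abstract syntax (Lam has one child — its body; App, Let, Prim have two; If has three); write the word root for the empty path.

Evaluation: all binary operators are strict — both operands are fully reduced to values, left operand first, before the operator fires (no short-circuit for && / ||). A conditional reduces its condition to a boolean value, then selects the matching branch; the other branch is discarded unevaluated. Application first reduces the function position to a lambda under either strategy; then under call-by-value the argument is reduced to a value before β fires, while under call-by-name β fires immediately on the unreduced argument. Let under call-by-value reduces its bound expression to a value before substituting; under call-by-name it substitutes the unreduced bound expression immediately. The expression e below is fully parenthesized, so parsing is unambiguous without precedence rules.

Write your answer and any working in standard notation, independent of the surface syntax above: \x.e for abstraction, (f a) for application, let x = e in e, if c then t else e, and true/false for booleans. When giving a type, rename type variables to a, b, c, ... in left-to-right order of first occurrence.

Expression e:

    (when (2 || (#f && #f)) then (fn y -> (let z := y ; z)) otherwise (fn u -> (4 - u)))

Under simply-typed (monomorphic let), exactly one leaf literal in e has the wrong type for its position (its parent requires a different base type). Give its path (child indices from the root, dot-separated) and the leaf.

Answer: 0.0 : 2

Trace:
  unify Int ~ Bool
  FAIL: mismatch Int ~ Bool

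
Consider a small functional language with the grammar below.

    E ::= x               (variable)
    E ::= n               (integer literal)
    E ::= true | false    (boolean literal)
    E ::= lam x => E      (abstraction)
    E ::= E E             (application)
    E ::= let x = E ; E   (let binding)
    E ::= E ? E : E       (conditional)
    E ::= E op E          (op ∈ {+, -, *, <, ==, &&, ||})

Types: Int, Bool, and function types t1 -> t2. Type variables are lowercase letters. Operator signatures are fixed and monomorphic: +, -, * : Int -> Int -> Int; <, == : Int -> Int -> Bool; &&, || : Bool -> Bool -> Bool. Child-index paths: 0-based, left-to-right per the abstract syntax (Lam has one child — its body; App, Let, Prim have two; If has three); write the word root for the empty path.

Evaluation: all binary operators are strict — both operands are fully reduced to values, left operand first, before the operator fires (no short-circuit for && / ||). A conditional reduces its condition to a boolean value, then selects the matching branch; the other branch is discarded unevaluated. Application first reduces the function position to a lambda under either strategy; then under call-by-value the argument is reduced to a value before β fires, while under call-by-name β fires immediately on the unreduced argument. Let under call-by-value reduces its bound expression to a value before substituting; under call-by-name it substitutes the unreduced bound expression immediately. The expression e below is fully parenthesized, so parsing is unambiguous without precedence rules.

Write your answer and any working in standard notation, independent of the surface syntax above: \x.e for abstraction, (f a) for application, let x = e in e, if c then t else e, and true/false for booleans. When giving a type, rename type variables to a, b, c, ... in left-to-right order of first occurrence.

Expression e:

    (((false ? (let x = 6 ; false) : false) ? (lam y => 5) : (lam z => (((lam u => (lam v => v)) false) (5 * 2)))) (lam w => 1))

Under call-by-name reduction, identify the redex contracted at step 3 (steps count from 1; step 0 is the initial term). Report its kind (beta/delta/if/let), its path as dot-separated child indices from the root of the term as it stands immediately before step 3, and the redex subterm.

Derivation:
step 0: ((if (if false then (let x = 6 in false) else false) then (\y.5) else (\z.(((\u.(\v.v)) false) (5 * 2)))) (\w.1))
step 1: [if@0.0] ((if false then (\y.5) else (\z.(((\u.(\v.v)) false) (5 * 2)))) (\w.1))
step 2: [if@0] ((\z.(((\u.(\v.v)) false) (5 * 2))) (\w.1))
step 3: [beta@root] (((\u.(\v.v)) false) (5 * 2))

Answer: beta at root : ((\z.(((\u.(\v.v)) false) (5 * 2))) (\w.1))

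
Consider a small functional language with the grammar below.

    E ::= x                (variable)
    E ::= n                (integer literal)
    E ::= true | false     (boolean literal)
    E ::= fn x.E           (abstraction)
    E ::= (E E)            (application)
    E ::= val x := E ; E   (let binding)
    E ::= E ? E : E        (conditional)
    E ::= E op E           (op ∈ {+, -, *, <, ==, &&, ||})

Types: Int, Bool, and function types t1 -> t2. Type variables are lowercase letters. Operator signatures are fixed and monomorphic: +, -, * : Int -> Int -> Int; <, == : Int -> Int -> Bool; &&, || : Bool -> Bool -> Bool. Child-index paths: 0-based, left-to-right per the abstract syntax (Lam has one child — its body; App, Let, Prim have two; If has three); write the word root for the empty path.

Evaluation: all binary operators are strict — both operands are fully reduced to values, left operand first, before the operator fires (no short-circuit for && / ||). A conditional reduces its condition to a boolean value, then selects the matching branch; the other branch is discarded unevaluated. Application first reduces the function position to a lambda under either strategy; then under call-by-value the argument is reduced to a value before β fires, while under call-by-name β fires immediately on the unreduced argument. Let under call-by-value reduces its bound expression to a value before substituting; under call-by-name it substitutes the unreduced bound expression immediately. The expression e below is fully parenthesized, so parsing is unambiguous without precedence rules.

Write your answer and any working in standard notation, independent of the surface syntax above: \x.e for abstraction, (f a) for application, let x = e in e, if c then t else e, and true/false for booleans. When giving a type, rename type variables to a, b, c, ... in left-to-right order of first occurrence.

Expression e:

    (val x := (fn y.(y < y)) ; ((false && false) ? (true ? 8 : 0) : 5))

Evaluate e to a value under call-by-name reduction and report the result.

Answer: 5

Working:
step 0: (let x = (\y.(y < y)) in (if (false && false) then (if true then 8 else 0) else 5))
step 1: [let@root] (if (false && false) then (if true then 8 else 0) else 5)
step 2: [delta@0] (if false then (if true then 8 else 0) else 5)
step 3: [if@root] 5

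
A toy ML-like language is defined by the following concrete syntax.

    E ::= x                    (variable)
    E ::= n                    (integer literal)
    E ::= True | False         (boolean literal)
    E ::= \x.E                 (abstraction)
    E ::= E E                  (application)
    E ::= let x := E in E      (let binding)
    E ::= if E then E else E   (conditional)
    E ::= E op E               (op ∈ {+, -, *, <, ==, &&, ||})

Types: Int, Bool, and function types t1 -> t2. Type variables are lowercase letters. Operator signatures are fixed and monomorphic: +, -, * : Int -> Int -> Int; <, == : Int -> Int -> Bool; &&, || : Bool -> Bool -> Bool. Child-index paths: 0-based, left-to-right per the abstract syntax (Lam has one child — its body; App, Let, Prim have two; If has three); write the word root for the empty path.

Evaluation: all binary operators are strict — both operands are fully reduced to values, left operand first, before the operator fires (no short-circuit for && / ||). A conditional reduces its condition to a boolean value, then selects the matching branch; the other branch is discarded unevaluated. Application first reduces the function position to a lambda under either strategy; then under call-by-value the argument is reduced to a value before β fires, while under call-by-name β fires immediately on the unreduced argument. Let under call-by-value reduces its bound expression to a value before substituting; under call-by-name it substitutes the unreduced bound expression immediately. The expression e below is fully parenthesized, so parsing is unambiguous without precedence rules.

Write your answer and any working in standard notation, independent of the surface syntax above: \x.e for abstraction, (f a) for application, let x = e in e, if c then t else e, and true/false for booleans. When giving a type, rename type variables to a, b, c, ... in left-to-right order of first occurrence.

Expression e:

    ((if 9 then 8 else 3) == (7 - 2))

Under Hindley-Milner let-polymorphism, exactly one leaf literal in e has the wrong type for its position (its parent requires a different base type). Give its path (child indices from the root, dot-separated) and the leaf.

Answer: 0.0 : 9

Derivation:
  unify Int ~ Bool
  FAIL: mismatch Int ~ Bool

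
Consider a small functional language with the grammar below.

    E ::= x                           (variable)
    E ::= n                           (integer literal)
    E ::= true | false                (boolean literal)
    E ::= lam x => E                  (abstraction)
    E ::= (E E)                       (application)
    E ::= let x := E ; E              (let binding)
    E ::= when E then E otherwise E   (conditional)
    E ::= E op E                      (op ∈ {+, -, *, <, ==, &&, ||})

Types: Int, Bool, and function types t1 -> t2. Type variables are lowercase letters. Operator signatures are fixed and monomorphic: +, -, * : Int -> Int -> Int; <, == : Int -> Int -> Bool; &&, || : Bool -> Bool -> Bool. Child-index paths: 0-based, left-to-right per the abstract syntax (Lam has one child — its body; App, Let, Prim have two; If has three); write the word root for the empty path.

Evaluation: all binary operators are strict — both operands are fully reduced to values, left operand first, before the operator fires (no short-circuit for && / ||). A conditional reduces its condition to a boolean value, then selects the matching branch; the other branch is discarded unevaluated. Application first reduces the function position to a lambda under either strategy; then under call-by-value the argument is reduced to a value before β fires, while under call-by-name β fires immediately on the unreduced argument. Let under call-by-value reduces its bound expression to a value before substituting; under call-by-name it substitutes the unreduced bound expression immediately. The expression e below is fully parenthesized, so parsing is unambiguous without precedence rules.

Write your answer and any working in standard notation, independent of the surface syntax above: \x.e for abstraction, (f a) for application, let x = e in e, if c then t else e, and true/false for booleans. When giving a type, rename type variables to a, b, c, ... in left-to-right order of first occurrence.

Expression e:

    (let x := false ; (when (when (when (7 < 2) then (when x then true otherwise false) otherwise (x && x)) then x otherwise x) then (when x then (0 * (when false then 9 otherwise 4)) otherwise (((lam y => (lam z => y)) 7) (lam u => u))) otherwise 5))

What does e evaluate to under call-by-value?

Trace:
step 0: (let x = false in (if (if (if (7 < 2) then (if x then true else false) else (x && x)) then x else x) then (if x then (0 * (if false then 9 else 4)) else (((\y.(\z.y)) 7) (\u.u))) else 5))
step 1: [let@root] (if (if (if (7 < 2) then (if false then true else false) else (false && false)) then false else false) then (if false then (0 * (if false then 9 else 4)) else (((\y.(\z.y)) 7) (\u.u))) else 5)
step 2: [delta@0.0.0] (if (if (if false then (if false then true else false) else (false && false)) then false else false) then (if false then (0 * (if false then 9 else 4)) else (((\y.(\z.y)) 7) (\u.u))) else 5)
step 3: [if@0.0] (if (if (false && false) then false else false) then (if false then (0 * (if false then 9 else 4)) else (((\y.(\z.y)) 7) (\u.u))) else 5)
step 4: [delta@0.0] (if (if false then false else false) then (if false then (0 * (if false then 9 else 4)) else (((\y.(\z.y)) 7) (\u.u))) else 5)
step 5: [if@0] (if false then (if false then (0 * (if false then 9 else 4)) else (((\y.(\z.y)) 7) (\u.u))) else 5)
step 6: [if@root] 5

Answer: 5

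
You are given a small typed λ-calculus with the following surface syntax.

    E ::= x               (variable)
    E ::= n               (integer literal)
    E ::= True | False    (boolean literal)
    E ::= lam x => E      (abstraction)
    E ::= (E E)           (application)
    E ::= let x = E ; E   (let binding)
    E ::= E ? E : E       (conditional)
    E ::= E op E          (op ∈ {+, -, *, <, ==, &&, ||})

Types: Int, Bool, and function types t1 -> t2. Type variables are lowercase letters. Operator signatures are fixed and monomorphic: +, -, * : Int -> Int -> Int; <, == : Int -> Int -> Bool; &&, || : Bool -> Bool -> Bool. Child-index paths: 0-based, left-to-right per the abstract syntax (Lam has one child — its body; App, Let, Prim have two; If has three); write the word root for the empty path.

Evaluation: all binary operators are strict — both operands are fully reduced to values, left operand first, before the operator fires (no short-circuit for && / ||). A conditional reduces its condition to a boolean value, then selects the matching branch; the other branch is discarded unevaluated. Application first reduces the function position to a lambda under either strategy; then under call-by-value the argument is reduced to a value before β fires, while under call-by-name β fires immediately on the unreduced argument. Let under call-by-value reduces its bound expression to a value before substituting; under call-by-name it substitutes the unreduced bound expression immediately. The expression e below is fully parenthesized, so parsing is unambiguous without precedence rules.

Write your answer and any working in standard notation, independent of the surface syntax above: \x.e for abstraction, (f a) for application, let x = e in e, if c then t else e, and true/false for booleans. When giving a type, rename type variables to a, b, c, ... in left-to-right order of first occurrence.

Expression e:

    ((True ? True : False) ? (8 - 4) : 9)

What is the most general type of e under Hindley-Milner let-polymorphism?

Answer: Int

Derivation:
  unify Bool ~ Bool
  unify Bool ~ Bool
  unify Bool ~ Bool
  unify Int ~ Int
  unify Int ~ Int
  unify Int ~ Int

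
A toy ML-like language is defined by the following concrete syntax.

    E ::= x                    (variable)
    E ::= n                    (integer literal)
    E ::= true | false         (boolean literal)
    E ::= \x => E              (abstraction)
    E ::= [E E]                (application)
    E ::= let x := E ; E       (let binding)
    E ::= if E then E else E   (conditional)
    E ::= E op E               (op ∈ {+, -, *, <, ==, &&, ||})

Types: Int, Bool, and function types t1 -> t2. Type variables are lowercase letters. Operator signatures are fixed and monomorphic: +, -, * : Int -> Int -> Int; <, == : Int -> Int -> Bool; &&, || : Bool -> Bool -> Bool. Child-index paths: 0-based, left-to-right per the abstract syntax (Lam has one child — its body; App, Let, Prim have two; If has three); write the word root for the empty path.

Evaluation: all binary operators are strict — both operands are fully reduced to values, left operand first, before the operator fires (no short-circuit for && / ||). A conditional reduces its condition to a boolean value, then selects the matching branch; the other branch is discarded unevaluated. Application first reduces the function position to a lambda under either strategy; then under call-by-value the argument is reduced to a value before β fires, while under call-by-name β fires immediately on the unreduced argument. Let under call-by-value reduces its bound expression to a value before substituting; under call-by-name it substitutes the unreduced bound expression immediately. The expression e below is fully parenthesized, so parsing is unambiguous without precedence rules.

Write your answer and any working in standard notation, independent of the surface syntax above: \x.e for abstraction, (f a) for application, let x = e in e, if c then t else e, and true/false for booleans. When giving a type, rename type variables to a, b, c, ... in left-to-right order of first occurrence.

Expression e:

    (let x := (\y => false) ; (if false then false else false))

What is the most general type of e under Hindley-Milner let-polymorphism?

Working:
\y._ : a -> Bool
let x : forall. a -> Bool
  unify Bool ~ Bool
  unify Bool ~ Bool

Answer: Bool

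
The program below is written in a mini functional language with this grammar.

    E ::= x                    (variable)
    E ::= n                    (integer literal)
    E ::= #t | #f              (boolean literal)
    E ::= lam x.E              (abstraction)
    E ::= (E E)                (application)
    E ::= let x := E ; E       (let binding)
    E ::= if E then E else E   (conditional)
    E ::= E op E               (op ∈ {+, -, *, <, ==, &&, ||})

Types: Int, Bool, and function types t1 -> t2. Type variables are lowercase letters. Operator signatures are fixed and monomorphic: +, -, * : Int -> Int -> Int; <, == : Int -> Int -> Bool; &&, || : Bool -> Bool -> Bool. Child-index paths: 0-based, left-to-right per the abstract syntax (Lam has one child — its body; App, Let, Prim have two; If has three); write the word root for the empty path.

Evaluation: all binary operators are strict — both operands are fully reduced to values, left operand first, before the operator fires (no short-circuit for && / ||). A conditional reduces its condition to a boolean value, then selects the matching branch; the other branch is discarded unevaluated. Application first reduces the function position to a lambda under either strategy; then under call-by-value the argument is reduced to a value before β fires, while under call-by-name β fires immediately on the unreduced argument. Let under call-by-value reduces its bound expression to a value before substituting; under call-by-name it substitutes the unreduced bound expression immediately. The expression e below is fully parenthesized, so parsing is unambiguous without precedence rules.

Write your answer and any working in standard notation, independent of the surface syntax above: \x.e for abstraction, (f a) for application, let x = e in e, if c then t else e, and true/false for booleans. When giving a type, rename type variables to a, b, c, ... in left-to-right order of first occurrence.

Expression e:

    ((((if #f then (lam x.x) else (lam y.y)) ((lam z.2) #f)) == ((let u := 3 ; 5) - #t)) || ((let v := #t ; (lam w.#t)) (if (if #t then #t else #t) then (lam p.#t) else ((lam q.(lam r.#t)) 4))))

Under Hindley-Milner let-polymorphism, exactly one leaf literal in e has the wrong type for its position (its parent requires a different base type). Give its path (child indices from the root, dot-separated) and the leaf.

Answer: 0.1.1 : true

Derivation:
  unify Bool ~ Bool
x : a
\x._ : a -> a
y : b
\y._ : b -> b
  unify a -> a ~ b -> b
  unify a ~ b
  unify b ~ b
\z._ : c -> Int
  unify c -> Int ~ Bool -> d
  unify c ~ Bool
  unify Int ~ d
_ _ : Int
  unify b -> b ~ Int -> e
  unify b ~ Int
  unify Int ~ e
_ _ : Int
  unify Int ~ Int
let u : Int
  unify Int ~ Int
  unify Bool ~ Int
  FAIL: mismatch Bool ~ Int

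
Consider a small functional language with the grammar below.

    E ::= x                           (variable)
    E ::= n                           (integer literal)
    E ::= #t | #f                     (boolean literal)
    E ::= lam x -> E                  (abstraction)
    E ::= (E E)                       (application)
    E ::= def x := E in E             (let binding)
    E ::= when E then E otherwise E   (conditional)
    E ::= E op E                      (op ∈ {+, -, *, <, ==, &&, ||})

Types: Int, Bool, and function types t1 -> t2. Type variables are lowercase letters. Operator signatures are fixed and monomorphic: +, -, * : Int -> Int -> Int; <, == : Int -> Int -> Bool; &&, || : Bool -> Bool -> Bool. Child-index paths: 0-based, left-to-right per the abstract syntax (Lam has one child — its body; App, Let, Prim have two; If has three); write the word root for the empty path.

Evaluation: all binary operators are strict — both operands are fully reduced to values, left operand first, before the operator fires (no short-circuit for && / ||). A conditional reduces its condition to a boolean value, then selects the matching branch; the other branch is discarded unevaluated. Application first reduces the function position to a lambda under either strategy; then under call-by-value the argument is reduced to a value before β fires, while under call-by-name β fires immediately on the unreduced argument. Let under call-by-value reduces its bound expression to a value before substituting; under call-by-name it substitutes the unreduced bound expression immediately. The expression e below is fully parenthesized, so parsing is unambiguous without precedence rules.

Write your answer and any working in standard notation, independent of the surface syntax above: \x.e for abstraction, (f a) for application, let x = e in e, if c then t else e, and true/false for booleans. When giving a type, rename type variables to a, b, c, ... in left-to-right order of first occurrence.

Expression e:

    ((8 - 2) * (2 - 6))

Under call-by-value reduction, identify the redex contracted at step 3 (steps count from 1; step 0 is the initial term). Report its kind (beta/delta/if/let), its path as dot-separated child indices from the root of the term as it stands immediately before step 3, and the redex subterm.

Derivation:
step 0: ((8 - 2) * (2 - 6))
step 1: [delta@0] (6 * (2 - 6))
step 2: [delta@1] (6 * -4)
step 3: [delta@root] -24

Answer: delta at root : (6 * -4)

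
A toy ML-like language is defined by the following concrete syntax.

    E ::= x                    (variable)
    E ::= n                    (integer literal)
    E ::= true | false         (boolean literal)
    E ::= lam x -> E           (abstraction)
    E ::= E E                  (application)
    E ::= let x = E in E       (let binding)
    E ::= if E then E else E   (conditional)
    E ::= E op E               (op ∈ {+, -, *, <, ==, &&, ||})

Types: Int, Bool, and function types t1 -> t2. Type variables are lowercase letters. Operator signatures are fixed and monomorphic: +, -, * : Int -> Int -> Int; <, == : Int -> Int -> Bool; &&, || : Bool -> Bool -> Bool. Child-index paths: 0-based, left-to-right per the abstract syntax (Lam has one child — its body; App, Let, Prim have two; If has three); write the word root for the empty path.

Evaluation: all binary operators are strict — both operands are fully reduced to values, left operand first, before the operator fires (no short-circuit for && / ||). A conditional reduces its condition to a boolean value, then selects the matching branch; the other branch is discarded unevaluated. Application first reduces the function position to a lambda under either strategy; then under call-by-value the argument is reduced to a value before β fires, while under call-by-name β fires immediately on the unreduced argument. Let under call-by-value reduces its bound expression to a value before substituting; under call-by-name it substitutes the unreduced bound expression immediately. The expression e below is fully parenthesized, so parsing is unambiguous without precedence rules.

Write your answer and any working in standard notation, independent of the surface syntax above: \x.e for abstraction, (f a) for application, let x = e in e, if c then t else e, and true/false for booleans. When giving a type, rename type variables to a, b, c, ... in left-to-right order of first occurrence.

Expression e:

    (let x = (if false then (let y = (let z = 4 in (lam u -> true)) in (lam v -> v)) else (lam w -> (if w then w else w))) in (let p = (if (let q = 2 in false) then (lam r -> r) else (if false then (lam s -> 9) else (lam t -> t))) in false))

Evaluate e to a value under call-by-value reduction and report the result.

Derivation:
step 0: (let x = (if false then (let y = (let z = 4 in (\u.true)) in (\v.v)) else (\w.(if w then w else w))) in (let p = (if (let q = 2 in false) then (\r.r) else (if false then (\s.9) else (\t.t))) in false))
step 1: [if@0] (let x = (\w.(if w then w else w)) in (let p = (if (let q = 2 in false) then (\r.r) else (if false then (\s.9) else (\t.t))) in false))
step 2: [let@root] (let p = (if (let q = 2 in false) then (\r.r) else (if false then (\s.9) else (\t.t))) in false)
step 3: [let@0.0] (let p = (if false then (\r.r) else (if false then (\s.9) else (\t.t))) in false)
step 4: [if@0] (let p = (if false then (\s.9) else (\t.t)) in false)
step 5: [if@0] (let p = (\t.t) in false)
step 6: [let@root] false

Answer: false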